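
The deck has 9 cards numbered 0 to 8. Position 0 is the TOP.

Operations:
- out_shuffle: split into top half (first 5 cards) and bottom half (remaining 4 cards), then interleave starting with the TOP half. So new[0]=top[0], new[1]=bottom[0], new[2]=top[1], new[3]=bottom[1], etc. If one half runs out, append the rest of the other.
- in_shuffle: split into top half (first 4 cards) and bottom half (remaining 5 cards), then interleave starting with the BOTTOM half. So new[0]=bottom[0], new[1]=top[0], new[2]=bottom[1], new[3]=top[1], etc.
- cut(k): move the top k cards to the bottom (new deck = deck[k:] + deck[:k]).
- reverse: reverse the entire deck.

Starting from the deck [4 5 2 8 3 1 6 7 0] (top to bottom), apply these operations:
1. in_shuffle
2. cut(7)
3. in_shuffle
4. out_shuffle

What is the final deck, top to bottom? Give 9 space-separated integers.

After op 1 (in_shuffle): [3 4 1 5 6 2 7 8 0]
After op 2 (cut(7)): [8 0 3 4 1 5 6 2 7]
After op 3 (in_shuffle): [1 8 5 0 6 3 2 4 7]
After op 4 (out_shuffle): [1 3 8 2 5 4 0 7 6]

Answer: 1 3 8 2 5 4 0 7 6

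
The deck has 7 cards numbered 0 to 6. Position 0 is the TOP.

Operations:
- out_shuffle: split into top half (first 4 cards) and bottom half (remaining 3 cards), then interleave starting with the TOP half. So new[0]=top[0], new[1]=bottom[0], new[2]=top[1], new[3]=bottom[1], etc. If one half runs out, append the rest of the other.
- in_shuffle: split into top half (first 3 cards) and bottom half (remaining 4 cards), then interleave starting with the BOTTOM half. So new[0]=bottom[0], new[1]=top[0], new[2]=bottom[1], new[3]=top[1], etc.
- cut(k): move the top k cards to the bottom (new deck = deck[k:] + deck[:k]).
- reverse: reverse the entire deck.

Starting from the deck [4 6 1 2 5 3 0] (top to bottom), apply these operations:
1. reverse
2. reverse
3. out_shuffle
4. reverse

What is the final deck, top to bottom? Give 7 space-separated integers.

Answer: 2 0 1 3 6 5 4

Derivation:
After op 1 (reverse): [0 3 5 2 1 6 4]
After op 2 (reverse): [4 6 1 2 5 3 0]
After op 3 (out_shuffle): [4 5 6 3 1 0 2]
After op 4 (reverse): [2 0 1 3 6 5 4]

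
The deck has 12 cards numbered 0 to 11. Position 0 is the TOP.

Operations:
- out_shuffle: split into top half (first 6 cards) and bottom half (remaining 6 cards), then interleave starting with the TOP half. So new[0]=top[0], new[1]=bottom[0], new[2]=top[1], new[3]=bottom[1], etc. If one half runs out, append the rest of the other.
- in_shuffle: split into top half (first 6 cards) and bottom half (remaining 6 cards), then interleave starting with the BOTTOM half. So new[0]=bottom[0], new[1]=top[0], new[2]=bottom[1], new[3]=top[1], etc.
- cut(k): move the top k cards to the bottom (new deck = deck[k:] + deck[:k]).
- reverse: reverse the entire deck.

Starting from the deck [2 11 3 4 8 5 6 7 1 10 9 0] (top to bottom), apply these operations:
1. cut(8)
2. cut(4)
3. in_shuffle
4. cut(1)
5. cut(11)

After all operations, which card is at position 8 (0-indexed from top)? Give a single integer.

After op 1 (cut(8)): [1 10 9 0 2 11 3 4 8 5 6 7]
After op 2 (cut(4)): [2 11 3 4 8 5 6 7 1 10 9 0]
After op 3 (in_shuffle): [6 2 7 11 1 3 10 4 9 8 0 5]
After op 4 (cut(1)): [2 7 11 1 3 10 4 9 8 0 5 6]
After op 5 (cut(11)): [6 2 7 11 1 3 10 4 9 8 0 5]
Position 8: card 9.

Answer: 9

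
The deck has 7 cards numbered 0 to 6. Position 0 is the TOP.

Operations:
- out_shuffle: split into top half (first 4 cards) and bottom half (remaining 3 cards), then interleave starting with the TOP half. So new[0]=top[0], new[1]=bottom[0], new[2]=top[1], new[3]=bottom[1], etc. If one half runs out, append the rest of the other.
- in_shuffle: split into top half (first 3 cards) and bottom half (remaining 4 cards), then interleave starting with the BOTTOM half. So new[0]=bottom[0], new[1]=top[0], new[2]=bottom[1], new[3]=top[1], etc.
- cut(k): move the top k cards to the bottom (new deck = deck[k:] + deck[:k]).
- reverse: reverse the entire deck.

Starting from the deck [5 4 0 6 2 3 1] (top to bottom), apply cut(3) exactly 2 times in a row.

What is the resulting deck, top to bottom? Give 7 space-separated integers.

Answer: 1 5 4 0 6 2 3

Derivation:
After op 1 (cut(3)): [6 2 3 1 5 4 0]
After op 2 (cut(3)): [1 5 4 0 6 2 3]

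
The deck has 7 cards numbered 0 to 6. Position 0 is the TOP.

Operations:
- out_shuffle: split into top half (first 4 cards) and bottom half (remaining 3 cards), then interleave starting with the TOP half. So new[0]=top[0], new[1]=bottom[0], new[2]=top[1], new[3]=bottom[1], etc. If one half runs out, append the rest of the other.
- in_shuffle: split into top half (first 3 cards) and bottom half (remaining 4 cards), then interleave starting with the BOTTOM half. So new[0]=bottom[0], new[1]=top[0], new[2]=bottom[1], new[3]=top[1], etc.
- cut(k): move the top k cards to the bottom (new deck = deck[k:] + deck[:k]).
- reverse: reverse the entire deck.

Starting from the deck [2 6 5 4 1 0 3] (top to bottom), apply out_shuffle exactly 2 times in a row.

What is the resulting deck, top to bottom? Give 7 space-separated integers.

After op 1 (out_shuffle): [2 1 6 0 5 3 4]
After op 2 (out_shuffle): [2 5 1 3 6 4 0]

Answer: 2 5 1 3 6 4 0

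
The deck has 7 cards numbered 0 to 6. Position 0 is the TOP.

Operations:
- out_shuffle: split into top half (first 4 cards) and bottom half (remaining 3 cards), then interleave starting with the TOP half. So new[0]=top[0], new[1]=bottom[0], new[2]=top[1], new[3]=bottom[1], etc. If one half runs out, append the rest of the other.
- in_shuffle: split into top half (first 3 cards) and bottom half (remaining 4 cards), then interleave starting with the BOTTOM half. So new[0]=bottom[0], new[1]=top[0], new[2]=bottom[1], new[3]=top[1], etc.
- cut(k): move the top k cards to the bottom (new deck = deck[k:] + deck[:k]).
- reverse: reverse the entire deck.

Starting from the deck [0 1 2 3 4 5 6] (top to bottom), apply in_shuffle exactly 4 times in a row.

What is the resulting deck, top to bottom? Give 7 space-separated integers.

After op 1 (in_shuffle): [3 0 4 1 5 2 6]
After op 2 (in_shuffle): [1 3 5 0 2 4 6]
After op 3 (in_shuffle): [0 1 2 3 4 5 6]
After op 4 (in_shuffle): [3 0 4 1 5 2 6]

Answer: 3 0 4 1 5 2 6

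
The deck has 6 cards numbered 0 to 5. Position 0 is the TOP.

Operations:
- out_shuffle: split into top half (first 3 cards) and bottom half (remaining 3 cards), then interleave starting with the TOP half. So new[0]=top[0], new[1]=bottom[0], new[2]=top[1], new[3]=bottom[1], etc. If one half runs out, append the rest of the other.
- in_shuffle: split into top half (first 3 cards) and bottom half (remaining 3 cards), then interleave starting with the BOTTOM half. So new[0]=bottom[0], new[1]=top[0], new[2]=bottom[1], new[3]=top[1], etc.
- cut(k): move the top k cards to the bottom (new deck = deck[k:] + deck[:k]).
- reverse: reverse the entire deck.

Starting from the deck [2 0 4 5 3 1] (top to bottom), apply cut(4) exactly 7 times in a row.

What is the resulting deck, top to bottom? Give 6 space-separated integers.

After op 1 (cut(4)): [3 1 2 0 4 5]
After op 2 (cut(4)): [4 5 3 1 2 0]
After op 3 (cut(4)): [2 0 4 5 3 1]
After op 4 (cut(4)): [3 1 2 0 4 5]
After op 5 (cut(4)): [4 5 3 1 2 0]
After op 6 (cut(4)): [2 0 4 5 3 1]
After op 7 (cut(4)): [3 1 2 0 4 5]

Answer: 3 1 2 0 4 5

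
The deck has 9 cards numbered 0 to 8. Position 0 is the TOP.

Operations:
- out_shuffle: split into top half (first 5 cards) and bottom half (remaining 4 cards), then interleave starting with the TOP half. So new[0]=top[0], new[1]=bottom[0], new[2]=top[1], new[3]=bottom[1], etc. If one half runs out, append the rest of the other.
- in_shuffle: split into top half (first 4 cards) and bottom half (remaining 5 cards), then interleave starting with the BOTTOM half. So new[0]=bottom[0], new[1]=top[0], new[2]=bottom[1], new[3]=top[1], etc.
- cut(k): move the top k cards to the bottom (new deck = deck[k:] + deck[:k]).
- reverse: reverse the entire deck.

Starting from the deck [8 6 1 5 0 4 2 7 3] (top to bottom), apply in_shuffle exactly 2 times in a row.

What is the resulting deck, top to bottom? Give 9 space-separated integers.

Answer: 2 0 1 8 7 4 5 6 3

Derivation:
After op 1 (in_shuffle): [0 8 4 6 2 1 7 5 3]
After op 2 (in_shuffle): [2 0 1 8 7 4 5 6 3]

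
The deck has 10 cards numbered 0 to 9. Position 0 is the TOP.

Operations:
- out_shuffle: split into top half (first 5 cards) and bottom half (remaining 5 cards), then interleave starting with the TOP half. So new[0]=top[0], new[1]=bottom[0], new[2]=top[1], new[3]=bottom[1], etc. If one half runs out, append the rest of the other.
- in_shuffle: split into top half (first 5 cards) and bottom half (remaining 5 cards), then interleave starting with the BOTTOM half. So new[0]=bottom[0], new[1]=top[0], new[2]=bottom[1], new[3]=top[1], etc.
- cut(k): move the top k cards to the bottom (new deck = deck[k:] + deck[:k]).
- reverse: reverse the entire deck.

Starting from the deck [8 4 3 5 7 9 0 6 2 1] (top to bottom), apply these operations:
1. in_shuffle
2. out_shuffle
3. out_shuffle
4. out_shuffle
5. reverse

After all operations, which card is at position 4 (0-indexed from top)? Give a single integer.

Answer: 6

Derivation:
After op 1 (in_shuffle): [9 8 0 4 6 3 2 5 1 7]
After op 2 (out_shuffle): [9 3 8 2 0 5 4 1 6 7]
After op 3 (out_shuffle): [9 5 3 4 8 1 2 6 0 7]
After op 4 (out_shuffle): [9 1 5 2 3 6 4 0 8 7]
After op 5 (reverse): [7 8 0 4 6 3 2 5 1 9]
Position 4: card 6.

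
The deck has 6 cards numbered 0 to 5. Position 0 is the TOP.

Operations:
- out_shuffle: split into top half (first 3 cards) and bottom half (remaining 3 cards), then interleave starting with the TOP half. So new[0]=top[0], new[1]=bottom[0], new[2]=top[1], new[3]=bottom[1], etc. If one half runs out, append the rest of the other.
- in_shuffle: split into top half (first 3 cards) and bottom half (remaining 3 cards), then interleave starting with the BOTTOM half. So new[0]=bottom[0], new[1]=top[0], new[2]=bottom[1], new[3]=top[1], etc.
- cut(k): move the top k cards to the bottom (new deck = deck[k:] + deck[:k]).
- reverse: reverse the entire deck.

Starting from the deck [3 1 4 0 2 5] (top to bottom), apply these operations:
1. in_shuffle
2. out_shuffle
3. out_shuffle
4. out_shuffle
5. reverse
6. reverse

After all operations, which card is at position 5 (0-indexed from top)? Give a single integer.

After op 1 (in_shuffle): [0 3 2 1 5 4]
After op 2 (out_shuffle): [0 1 3 5 2 4]
After op 3 (out_shuffle): [0 5 1 2 3 4]
After op 4 (out_shuffle): [0 2 5 3 1 4]
After op 5 (reverse): [4 1 3 5 2 0]
After op 6 (reverse): [0 2 5 3 1 4]
Position 5: card 4.

Answer: 4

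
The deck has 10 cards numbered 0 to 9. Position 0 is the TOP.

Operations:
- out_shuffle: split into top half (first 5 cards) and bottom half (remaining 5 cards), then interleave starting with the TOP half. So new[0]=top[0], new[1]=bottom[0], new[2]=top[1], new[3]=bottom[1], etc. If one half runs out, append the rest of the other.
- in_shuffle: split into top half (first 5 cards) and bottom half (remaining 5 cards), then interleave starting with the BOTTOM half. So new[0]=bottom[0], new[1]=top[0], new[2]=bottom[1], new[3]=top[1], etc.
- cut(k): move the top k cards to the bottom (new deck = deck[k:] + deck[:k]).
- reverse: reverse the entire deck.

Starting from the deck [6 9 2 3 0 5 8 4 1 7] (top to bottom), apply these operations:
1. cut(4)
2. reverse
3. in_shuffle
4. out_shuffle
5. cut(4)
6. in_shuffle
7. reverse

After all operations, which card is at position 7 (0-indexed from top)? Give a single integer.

Answer: 1

Derivation:
After op 1 (cut(4)): [0 5 8 4 1 7 6 9 2 3]
After op 2 (reverse): [3 2 9 6 7 1 4 8 5 0]
After op 3 (in_shuffle): [1 3 4 2 8 9 5 6 0 7]
After op 4 (out_shuffle): [1 9 3 5 4 6 2 0 8 7]
After op 5 (cut(4)): [4 6 2 0 8 7 1 9 3 5]
After op 6 (in_shuffle): [7 4 1 6 9 2 3 0 5 8]
After op 7 (reverse): [8 5 0 3 2 9 6 1 4 7]
Position 7: card 1.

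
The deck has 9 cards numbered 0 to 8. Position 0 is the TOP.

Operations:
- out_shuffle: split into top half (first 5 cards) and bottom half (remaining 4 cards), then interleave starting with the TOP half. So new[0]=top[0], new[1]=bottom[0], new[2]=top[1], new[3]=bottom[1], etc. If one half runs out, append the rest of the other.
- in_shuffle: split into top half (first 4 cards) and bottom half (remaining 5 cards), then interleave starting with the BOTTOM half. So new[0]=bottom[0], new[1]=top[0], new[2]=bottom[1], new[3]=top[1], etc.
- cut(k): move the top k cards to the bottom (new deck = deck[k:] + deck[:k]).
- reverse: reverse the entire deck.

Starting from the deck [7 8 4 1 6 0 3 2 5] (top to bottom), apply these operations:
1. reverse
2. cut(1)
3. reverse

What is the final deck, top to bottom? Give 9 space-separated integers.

Answer: 5 7 8 4 1 6 0 3 2

Derivation:
After op 1 (reverse): [5 2 3 0 6 1 4 8 7]
After op 2 (cut(1)): [2 3 0 6 1 4 8 7 5]
After op 3 (reverse): [5 7 8 4 1 6 0 3 2]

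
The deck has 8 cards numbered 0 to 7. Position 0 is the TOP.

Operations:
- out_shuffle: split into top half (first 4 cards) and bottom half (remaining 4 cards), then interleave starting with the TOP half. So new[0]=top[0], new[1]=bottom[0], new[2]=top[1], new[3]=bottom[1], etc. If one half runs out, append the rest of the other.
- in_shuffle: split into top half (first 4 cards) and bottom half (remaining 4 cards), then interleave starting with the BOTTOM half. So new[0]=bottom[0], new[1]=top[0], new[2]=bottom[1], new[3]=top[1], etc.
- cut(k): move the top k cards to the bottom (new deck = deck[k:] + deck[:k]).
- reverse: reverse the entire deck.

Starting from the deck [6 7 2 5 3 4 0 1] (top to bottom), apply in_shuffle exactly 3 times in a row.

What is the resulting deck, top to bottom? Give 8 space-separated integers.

Answer: 1 0 4 3 5 2 7 6

Derivation:
After op 1 (in_shuffle): [3 6 4 7 0 2 1 5]
After op 2 (in_shuffle): [0 3 2 6 1 4 5 7]
After op 3 (in_shuffle): [1 0 4 3 5 2 7 6]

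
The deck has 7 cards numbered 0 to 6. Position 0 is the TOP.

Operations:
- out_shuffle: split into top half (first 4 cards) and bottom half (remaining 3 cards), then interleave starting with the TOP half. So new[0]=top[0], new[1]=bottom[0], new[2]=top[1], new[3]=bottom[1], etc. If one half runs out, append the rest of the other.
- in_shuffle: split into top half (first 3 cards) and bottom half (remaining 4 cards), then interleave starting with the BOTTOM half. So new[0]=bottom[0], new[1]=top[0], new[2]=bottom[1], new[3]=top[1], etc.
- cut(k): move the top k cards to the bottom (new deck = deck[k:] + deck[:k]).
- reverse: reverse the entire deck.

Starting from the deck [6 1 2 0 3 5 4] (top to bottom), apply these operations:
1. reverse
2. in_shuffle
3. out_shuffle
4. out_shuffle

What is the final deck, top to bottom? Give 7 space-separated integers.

After op 1 (reverse): [4 5 3 0 2 1 6]
After op 2 (in_shuffle): [0 4 2 5 1 3 6]
After op 3 (out_shuffle): [0 1 4 3 2 6 5]
After op 4 (out_shuffle): [0 2 1 6 4 5 3]

Answer: 0 2 1 6 4 5 3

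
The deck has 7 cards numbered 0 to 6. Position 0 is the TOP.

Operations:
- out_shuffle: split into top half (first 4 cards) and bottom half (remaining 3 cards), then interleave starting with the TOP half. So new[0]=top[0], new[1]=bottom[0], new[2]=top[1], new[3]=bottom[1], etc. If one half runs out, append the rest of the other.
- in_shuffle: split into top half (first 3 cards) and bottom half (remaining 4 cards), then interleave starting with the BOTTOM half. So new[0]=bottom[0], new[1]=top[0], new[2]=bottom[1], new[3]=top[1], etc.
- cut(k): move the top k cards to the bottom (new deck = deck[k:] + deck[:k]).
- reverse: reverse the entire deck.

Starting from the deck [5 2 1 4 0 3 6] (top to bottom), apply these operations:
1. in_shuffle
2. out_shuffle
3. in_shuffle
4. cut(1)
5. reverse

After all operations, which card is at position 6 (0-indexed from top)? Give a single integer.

Answer: 4

Derivation:
After op 1 (in_shuffle): [4 5 0 2 3 1 6]
After op 2 (out_shuffle): [4 3 5 1 0 6 2]
After op 3 (in_shuffle): [1 4 0 3 6 5 2]
After op 4 (cut(1)): [4 0 3 6 5 2 1]
After op 5 (reverse): [1 2 5 6 3 0 4]
Position 6: card 4.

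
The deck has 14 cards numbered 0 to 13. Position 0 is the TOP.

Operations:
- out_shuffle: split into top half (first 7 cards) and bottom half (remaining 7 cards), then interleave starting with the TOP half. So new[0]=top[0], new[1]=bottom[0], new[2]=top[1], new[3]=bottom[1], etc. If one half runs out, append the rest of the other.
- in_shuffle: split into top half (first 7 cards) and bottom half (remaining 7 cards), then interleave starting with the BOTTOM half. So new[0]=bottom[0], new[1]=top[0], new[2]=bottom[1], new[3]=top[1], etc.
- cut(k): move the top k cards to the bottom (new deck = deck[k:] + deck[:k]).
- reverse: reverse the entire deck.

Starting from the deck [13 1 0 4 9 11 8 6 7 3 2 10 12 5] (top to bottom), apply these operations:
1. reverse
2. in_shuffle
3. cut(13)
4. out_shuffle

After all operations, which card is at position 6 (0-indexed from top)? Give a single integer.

Answer: 11

Derivation:
After op 1 (reverse): [5 12 10 2 3 7 6 8 11 9 4 0 1 13]
After op 2 (in_shuffle): [8 5 11 12 9 10 4 2 0 3 1 7 13 6]
After op 3 (cut(13)): [6 8 5 11 12 9 10 4 2 0 3 1 7 13]
After op 4 (out_shuffle): [6 4 8 2 5 0 11 3 12 1 9 7 10 13]
Position 6: card 11.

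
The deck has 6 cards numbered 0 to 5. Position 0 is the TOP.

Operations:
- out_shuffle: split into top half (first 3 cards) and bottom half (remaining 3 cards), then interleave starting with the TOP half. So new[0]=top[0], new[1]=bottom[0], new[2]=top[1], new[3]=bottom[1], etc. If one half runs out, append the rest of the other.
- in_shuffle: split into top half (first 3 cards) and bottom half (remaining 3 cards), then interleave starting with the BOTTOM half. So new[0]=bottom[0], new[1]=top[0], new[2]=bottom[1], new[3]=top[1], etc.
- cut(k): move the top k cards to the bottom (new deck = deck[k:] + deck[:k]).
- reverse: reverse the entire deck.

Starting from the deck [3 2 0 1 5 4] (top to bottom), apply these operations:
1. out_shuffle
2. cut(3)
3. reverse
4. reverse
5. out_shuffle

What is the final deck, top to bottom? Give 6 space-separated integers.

Answer: 5 3 0 1 4 2

Derivation:
After op 1 (out_shuffle): [3 1 2 5 0 4]
After op 2 (cut(3)): [5 0 4 3 1 2]
After op 3 (reverse): [2 1 3 4 0 5]
After op 4 (reverse): [5 0 4 3 1 2]
After op 5 (out_shuffle): [5 3 0 1 4 2]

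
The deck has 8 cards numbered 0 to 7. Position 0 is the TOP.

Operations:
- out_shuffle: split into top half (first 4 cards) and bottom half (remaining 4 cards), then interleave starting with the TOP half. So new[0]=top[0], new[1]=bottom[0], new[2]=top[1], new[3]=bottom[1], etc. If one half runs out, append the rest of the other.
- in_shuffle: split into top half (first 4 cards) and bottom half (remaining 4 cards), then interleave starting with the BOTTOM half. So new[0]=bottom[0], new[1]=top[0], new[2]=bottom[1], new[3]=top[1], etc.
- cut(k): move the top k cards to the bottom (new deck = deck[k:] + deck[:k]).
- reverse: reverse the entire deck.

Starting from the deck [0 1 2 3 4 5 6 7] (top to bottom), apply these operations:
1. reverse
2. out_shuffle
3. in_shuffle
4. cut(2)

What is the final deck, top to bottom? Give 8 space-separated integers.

Answer: 1 3 4 6 0 2 5 7

Derivation:
After op 1 (reverse): [7 6 5 4 3 2 1 0]
After op 2 (out_shuffle): [7 3 6 2 5 1 4 0]
After op 3 (in_shuffle): [5 7 1 3 4 6 0 2]
After op 4 (cut(2)): [1 3 4 6 0 2 5 7]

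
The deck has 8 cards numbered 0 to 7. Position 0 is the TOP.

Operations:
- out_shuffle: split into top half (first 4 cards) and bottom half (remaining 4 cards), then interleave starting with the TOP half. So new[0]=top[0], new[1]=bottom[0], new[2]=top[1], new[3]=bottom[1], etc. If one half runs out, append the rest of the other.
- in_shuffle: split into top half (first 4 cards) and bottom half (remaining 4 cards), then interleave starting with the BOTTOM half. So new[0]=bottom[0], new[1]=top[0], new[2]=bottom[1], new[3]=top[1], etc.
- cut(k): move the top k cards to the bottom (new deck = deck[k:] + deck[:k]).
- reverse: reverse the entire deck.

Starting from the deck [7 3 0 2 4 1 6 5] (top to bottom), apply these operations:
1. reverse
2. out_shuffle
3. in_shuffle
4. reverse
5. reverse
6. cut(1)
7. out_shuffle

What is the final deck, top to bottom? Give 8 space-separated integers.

After op 1 (reverse): [5 6 1 4 2 0 3 7]
After op 2 (out_shuffle): [5 2 6 0 1 3 4 7]
After op 3 (in_shuffle): [1 5 3 2 4 6 7 0]
After op 4 (reverse): [0 7 6 4 2 3 5 1]
After op 5 (reverse): [1 5 3 2 4 6 7 0]
After op 6 (cut(1)): [5 3 2 4 6 7 0 1]
After op 7 (out_shuffle): [5 6 3 7 2 0 4 1]

Answer: 5 6 3 7 2 0 4 1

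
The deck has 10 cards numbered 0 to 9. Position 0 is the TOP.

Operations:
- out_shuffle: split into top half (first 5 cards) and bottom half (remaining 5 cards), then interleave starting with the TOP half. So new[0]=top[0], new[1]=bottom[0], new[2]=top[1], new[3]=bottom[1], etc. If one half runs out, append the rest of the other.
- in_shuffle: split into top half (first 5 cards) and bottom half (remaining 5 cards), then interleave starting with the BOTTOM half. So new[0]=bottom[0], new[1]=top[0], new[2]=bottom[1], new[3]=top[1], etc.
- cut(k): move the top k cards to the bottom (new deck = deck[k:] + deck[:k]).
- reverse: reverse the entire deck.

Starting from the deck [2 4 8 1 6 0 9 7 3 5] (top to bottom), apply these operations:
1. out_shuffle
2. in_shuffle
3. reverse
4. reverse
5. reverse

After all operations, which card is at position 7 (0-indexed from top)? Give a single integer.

Answer: 1

Derivation:
After op 1 (out_shuffle): [2 0 4 9 8 7 1 3 6 5]
After op 2 (in_shuffle): [7 2 1 0 3 4 6 9 5 8]
After op 3 (reverse): [8 5 9 6 4 3 0 1 2 7]
After op 4 (reverse): [7 2 1 0 3 4 6 9 5 8]
After op 5 (reverse): [8 5 9 6 4 3 0 1 2 7]
Position 7: card 1.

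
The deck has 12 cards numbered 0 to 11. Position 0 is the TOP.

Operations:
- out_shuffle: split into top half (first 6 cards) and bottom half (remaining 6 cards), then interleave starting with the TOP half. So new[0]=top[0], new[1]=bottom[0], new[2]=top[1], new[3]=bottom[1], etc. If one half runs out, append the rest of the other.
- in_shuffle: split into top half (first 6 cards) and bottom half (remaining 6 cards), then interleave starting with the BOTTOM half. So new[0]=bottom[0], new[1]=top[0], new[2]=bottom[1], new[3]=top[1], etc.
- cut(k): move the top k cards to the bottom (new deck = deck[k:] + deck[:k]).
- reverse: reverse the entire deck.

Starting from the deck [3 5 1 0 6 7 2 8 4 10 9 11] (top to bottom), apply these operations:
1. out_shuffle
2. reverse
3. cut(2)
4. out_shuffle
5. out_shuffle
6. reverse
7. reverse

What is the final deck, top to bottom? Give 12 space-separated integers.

After op 1 (out_shuffle): [3 2 5 8 1 4 0 10 6 9 7 11]
After op 2 (reverse): [11 7 9 6 10 0 4 1 8 5 2 3]
After op 3 (cut(2)): [9 6 10 0 4 1 8 5 2 3 11 7]
After op 4 (out_shuffle): [9 8 6 5 10 2 0 3 4 11 1 7]
After op 5 (out_shuffle): [9 0 8 3 6 4 5 11 10 1 2 7]
After op 6 (reverse): [7 2 1 10 11 5 4 6 3 8 0 9]
After op 7 (reverse): [9 0 8 3 6 4 5 11 10 1 2 7]

Answer: 9 0 8 3 6 4 5 11 10 1 2 7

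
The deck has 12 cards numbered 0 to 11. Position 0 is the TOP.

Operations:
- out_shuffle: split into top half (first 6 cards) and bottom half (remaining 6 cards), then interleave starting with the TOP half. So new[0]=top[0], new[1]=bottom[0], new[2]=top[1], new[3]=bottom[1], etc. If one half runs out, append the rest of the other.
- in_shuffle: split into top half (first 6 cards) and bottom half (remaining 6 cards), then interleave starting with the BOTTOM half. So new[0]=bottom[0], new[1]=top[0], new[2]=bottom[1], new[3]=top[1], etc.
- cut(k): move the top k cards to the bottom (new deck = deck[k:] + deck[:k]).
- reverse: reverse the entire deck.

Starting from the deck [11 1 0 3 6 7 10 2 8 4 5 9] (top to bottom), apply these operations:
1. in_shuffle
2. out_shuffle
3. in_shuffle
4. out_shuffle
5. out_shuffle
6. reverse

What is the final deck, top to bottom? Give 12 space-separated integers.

After op 1 (in_shuffle): [10 11 2 1 8 0 4 3 5 6 9 7]
After op 2 (out_shuffle): [10 4 11 3 2 5 1 6 8 9 0 7]
After op 3 (in_shuffle): [1 10 6 4 8 11 9 3 0 2 7 5]
After op 4 (out_shuffle): [1 9 10 3 6 0 4 2 8 7 11 5]
After op 5 (out_shuffle): [1 4 9 2 10 8 3 7 6 11 0 5]
After op 6 (reverse): [5 0 11 6 7 3 8 10 2 9 4 1]

Answer: 5 0 11 6 7 3 8 10 2 9 4 1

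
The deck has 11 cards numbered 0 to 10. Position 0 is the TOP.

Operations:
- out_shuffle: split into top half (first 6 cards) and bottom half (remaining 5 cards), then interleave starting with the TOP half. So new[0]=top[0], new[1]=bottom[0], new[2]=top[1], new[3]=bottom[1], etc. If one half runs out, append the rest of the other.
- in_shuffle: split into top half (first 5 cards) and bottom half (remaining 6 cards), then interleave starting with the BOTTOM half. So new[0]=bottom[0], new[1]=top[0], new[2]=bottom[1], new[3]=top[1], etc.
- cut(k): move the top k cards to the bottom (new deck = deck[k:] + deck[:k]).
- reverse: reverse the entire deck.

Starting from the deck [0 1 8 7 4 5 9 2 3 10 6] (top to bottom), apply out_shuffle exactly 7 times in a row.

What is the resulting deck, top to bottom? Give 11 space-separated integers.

Answer: 0 3 5 8 6 2 4 1 10 9 7

Derivation:
After op 1 (out_shuffle): [0 9 1 2 8 3 7 10 4 6 5]
After op 2 (out_shuffle): [0 7 9 10 1 4 2 6 8 5 3]
After op 3 (out_shuffle): [0 2 7 6 9 8 10 5 1 3 4]
After op 4 (out_shuffle): [0 10 2 5 7 1 6 3 9 4 8]
After op 5 (out_shuffle): [0 6 10 3 2 9 5 4 7 8 1]
After op 6 (out_shuffle): [0 5 6 4 10 7 3 8 2 1 9]
After op 7 (out_shuffle): [0 3 5 8 6 2 4 1 10 9 7]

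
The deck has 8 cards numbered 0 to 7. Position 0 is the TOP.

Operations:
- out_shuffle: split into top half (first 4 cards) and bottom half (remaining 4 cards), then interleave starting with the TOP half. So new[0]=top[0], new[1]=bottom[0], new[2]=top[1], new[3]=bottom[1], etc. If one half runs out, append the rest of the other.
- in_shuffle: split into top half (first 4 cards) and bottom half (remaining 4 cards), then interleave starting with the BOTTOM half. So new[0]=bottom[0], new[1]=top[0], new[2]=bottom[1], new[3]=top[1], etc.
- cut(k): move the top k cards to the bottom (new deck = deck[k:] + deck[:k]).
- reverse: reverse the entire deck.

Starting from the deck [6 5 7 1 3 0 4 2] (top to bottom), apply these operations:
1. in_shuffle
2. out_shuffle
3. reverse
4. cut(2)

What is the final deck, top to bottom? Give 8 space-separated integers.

Answer: 2 0 7 6 4 3 1 5

Derivation:
After op 1 (in_shuffle): [3 6 0 5 4 7 2 1]
After op 2 (out_shuffle): [3 4 6 7 0 2 5 1]
After op 3 (reverse): [1 5 2 0 7 6 4 3]
After op 4 (cut(2)): [2 0 7 6 4 3 1 5]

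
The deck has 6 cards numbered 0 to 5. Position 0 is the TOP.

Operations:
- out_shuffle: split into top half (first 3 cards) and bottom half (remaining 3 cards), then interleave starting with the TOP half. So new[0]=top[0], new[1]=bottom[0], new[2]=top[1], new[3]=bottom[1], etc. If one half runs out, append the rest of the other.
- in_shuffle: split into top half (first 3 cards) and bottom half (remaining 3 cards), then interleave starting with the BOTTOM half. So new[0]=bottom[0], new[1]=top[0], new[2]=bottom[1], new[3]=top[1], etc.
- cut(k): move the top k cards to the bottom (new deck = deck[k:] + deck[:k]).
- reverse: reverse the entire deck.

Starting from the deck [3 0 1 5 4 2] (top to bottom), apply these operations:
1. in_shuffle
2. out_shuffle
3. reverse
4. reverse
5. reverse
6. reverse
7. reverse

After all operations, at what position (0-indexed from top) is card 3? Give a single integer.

Answer: 3

Derivation:
After op 1 (in_shuffle): [5 3 4 0 2 1]
After op 2 (out_shuffle): [5 0 3 2 4 1]
After op 3 (reverse): [1 4 2 3 0 5]
After op 4 (reverse): [5 0 3 2 4 1]
After op 5 (reverse): [1 4 2 3 0 5]
After op 6 (reverse): [5 0 3 2 4 1]
After op 7 (reverse): [1 4 2 3 0 5]
Card 3 is at position 3.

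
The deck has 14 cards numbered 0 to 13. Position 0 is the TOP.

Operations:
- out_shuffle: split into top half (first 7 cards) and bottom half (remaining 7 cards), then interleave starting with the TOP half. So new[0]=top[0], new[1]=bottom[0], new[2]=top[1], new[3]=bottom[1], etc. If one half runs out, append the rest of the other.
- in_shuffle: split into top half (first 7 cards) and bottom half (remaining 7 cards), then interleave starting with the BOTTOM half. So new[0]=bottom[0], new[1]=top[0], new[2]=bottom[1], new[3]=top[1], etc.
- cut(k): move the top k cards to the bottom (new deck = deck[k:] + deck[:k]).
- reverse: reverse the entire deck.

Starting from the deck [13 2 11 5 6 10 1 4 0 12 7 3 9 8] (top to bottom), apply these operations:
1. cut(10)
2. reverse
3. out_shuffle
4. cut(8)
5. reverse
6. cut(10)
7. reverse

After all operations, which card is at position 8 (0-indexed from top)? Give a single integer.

Answer: 1

Derivation:
After op 1 (cut(10)): [7 3 9 8 13 2 11 5 6 10 1 4 0 12]
After op 2 (reverse): [12 0 4 1 10 6 5 11 2 13 8 9 3 7]
After op 3 (out_shuffle): [12 11 0 2 4 13 1 8 10 9 6 3 5 7]
After op 4 (cut(8)): [10 9 6 3 5 7 12 11 0 2 4 13 1 8]
After op 5 (reverse): [8 1 13 4 2 0 11 12 7 5 3 6 9 10]
After op 6 (cut(10)): [3 6 9 10 8 1 13 4 2 0 11 12 7 5]
After op 7 (reverse): [5 7 12 11 0 2 4 13 1 8 10 9 6 3]
Position 8: card 1.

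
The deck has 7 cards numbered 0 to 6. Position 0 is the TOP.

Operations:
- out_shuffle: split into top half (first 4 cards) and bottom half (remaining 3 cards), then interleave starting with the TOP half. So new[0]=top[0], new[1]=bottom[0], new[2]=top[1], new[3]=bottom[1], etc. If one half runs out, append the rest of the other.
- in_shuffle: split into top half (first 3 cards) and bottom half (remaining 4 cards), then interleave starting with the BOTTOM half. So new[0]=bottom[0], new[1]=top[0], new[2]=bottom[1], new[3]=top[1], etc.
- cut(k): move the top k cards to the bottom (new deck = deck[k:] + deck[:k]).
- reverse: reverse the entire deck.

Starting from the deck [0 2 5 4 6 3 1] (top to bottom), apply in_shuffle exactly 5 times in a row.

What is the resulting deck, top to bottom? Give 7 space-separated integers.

After op 1 (in_shuffle): [4 0 6 2 3 5 1]
After op 2 (in_shuffle): [2 4 3 0 5 6 1]
After op 3 (in_shuffle): [0 2 5 4 6 3 1]
After op 4 (in_shuffle): [4 0 6 2 3 5 1]
After op 5 (in_shuffle): [2 4 3 0 5 6 1]

Answer: 2 4 3 0 5 6 1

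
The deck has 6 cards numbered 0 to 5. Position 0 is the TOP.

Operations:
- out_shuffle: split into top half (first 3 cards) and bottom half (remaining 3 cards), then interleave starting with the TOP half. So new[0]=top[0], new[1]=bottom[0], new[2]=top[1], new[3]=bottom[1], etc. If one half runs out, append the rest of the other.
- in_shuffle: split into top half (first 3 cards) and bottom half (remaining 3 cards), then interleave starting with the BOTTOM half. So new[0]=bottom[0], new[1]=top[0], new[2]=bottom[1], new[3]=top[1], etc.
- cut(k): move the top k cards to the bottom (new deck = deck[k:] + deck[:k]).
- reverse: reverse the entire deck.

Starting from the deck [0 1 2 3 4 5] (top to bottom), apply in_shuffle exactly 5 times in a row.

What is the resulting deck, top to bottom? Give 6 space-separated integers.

Answer: 1 3 5 0 2 4

Derivation:
After op 1 (in_shuffle): [3 0 4 1 5 2]
After op 2 (in_shuffle): [1 3 5 0 2 4]
After op 3 (in_shuffle): [0 1 2 3 4 5]
After op 4 (in_shuffle): [3 0 4 1 5 2]
After op 5 (in_shuffle): [1 3 5 0 2 4]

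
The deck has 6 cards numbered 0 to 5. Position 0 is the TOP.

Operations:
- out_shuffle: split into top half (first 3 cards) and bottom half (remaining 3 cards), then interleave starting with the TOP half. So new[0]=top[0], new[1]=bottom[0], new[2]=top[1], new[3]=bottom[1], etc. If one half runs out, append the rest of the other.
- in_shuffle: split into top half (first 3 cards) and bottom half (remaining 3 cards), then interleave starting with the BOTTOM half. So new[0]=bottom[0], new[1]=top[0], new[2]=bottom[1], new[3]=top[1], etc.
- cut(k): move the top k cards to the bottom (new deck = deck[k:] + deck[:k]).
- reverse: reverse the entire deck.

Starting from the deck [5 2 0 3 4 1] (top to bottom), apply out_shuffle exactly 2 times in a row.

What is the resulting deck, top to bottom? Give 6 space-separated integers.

Answer: 5 4 3 0 2 1

Derivation:
After op 1 (out_shuffle): [5 3 2 4 0 1]
After op 2 (out_shuffle): [5 4 3 0 2 1]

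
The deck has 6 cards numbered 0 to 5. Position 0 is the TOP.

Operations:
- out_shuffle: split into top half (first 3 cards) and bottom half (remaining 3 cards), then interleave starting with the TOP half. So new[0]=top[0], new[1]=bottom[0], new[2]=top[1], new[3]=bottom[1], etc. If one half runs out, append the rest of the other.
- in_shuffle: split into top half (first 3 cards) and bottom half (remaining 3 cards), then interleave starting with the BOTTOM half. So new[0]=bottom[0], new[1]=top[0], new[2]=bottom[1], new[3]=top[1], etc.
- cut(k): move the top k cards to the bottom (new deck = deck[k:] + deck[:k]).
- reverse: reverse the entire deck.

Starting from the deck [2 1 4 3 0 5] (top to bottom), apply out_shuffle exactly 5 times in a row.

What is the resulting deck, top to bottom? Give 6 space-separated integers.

Answer: 2 3 1 0 4 5

Derivation:
After op 1 (out_shuffle): [2 3 1 0 4 5]
After op 2 (out_shuffle): [2 0 3 4 1 5]
After op 3 (out_shuffle): [2 4 0 1 3 5]
After op 4 (out_shuffle): [2 1 4 3 0 5]
After op 5 (out_shuffle): [2 3 1 0 4 5]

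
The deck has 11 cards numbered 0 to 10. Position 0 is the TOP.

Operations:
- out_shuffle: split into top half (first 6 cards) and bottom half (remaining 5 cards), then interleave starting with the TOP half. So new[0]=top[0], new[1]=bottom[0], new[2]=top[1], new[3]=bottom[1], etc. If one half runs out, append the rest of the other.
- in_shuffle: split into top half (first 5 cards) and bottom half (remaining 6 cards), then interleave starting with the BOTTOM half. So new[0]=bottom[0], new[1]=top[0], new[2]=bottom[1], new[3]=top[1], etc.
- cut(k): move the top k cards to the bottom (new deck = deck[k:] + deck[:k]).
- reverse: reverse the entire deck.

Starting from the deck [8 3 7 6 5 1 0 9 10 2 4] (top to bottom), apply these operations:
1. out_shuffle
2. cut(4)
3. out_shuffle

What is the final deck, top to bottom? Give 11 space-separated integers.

Answer: 7 1 10 8 6 0 2 3 5 9 4

Derivation:
After op 1 (out_shuffle): [8 0 3 9 7 10 6 2 5 4 1]
After op 2 (cut(4)): [7 10 6 2 5 4 1 8 0 3 9]
After op 3 (out_shuffle): [7 1 10 8 6 0 2 3 5 9 4]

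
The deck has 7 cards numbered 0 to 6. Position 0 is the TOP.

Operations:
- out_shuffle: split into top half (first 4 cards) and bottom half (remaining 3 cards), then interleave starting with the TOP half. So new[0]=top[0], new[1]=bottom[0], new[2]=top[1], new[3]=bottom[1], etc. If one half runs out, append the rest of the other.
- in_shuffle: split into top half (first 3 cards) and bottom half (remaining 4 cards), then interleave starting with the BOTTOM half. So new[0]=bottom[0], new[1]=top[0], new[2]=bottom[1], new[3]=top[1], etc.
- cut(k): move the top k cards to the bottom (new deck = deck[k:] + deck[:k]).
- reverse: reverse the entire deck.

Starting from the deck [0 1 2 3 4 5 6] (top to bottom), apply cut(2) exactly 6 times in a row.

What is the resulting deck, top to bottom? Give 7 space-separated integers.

Answer: 5 6 0 1 2 3 4

Derivation:
After op 1 (cut(2)): [2 3 4 5 6 0 1]
After op 2 (cut(2)): [4 5 6 0 1 2 3]
After op 3 (cut(2)): [6 0 1 2 3 4 5]
After op 4 (cut(2)): [1 2 3 4 5 6 0]
After op 5 (cut(2)): [3 4 5 6 0 1 2]
After op 6 (cut(2)): [5 6 0 1 2 3 4]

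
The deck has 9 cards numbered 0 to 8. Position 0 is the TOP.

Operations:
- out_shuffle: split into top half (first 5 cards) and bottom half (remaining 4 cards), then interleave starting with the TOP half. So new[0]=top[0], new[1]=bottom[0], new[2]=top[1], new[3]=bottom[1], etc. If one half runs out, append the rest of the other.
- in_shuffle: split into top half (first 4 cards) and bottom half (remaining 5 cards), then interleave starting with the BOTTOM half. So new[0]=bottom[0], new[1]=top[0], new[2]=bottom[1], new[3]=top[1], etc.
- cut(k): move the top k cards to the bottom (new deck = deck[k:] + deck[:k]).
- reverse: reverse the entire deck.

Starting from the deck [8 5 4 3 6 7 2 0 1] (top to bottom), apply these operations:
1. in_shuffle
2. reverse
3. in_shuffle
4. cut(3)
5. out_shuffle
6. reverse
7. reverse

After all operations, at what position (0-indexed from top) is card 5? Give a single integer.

Answer: 7

Derivation:
After op 1 (in_shuffle): [6 8 7 5 2 4 0 3 1]
After op 2 (reverse): [1 3 0 4 2 5 7 8 6]
After op 3 (in_shuffle): [2 1 5 3 7 0 8 4 6]
After op 4 (cut(3)): [3 7 0 8 4 6 2 1 5]
After op 5 (out_shuffle): [3 6 7 2 0 1 8 5 4]
After op 6 (reverse): [4 5 8 1 0 2 7 6 3]
After op 7 (reverse): [3 6 7 2 0 1 8 5 4]
Card 5 is at position 7.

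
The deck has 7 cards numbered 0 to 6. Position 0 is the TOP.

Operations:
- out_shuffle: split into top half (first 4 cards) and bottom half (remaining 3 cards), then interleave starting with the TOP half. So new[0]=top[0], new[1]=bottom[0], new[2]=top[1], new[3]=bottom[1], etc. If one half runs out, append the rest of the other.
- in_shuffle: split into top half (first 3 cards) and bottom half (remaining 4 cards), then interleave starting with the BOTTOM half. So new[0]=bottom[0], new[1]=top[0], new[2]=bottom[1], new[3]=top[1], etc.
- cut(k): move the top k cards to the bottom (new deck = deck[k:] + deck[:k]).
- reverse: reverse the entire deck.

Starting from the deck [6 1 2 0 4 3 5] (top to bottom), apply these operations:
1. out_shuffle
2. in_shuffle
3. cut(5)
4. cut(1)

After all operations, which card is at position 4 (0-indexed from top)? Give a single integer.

Answer: 4

Derivation:
After op 1 (out_shuffle): [6 4 1 3 2 5 0]
After op 2 (in_shuffle): [3 6 2 4 5 1 0]
After op 3 (cut(5)): [1 0 3 6 2 4 5]
After op 4 (cut(1)): [0 3 6 2 4 5 1]
Position 4: card 4.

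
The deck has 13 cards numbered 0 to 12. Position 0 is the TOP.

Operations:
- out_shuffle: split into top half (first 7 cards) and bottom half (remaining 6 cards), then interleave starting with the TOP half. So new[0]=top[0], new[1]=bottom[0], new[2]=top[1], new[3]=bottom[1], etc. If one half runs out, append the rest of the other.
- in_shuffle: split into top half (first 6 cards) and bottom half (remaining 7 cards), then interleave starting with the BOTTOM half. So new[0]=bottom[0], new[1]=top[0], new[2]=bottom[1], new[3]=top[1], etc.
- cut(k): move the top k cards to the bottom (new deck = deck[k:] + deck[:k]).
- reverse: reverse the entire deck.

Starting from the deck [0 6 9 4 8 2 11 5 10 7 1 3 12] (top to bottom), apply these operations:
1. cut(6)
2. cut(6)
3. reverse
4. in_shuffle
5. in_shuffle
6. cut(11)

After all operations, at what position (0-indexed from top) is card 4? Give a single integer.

After op 1 (cut(6)): [11 5 10 7 1 3 12 0 6 9 4 8 2]
After op 2 (cut(6)): [12 0 6 9 4 8 2 11 5 10 7 1 3]
After op 3 (reverse): [3 1 7 10 5 11 2 8 4 9 6 0 12]
After op 4 (in_shuffle): [2 3 8 1 4 7 9 10 6 5 0 11 12]
After op 5 (in_shuffle): [9 2 10 3 6 8 5 1 0 4 11 7 12]
After op 6 (cut(11)): [7 12 9 2 10 3 6 8 5 1 0 4 11]
Card 4 is at position 11.

Answer: 11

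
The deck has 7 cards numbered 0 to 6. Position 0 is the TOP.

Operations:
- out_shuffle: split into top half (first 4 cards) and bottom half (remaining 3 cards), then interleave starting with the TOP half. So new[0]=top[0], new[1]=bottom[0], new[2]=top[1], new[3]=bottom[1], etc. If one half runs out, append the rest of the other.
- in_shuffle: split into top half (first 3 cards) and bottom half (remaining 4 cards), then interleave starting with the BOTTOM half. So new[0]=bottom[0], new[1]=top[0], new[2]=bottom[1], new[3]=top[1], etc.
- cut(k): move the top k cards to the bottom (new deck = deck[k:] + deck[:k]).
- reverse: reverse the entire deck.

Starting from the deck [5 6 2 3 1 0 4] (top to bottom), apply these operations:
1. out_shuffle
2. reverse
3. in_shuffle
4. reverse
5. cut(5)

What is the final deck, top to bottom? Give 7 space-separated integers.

After op 1 (out_shuffle): [5 1 6 0 2 4 3]
After op 2 (reverse): [3 4 2 0 6 1 5]
After op 3 (in_shuffle): [0 3 6 4 1 2 5]
After op 4 (reverse): [5 2 1 4 6 3 0]
After op 5 (cut(5)): [3 0 5 2 1 4 6]

Answer: 3 0 5 2 1 4 6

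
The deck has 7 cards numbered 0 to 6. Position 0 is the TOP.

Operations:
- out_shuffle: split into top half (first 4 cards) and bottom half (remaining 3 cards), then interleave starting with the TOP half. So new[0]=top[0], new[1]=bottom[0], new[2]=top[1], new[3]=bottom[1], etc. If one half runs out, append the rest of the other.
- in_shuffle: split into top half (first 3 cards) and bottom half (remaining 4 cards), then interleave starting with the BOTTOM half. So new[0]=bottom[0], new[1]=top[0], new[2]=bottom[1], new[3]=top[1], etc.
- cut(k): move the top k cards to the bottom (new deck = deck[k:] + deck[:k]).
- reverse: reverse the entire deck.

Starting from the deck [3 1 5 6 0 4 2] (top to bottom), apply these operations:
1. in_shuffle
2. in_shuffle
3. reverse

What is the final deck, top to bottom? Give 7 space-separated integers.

After op 1 (in_shuffle): [6 3 0 1 4 5 2]
After op 2 (in_shuffle): [1 6 4 3 5 0 2]
After op 3 (reverse): [2 0 5 3 4 6 1]

Answer: 2 0 5 3 4 6 1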